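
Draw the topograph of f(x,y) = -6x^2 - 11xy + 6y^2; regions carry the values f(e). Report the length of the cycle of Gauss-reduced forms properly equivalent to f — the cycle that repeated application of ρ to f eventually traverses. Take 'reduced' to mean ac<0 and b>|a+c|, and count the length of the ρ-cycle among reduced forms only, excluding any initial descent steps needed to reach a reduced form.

D = 265, ⌊√D⌋ = 16
descent: ρ → (6,11,-6)  [lands on river]
river: ρ → (-6,13,4)
river: ρ → (4,11,-9)
river: ρ → (-9,7,6)
river: ρ → (6,5,-10)
river: ρ → (-10,15,1)
river: ρ → (1,15,-10)
river: ρ → (-10,5,6)
river: ρ → (6,7,-9)
river: ρ → (-9,11,4)
river: ρ → (4,13,-6)
river: ρ → (-6,11,6)
river: ρ → (6,13,-4)
river: ρ → (-4,11,9)
river: ρ → (9,7,-6)
river: ρ → (-6,5,10)
river: ρ → (10,15,-1)
river: ρ → (-1,15,10)
river: ρ → (10,5,-6)
river: ρ → (-6,7,9)
river: ρ → (9,11,-4)
river: ρ → (-4,13,6)
ρ-cycle length = 22 (tail of 1 descent step not counted)

22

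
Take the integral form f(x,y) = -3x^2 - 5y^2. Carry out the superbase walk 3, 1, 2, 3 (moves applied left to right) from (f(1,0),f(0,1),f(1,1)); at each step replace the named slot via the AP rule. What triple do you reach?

start (-3,-5,-8) = (f(1,0),f(0,1),f(1,1))
replace slot 3: 2·((-3)+(-5)) − (-8) = -8 → (-3,-5,-8)
replace slot 1: 2·((-5)+(-8)) − (-3) = -23 → (-23,-5,-8)
replace slot 2: 2·((-23)+(-8)) − (-5) = -57 → (-23,-57,-8)
replace slot 3: 2·((-23)+(-57)) − (-8) = -152 → (-23,-57,-152)

-23,-57,-152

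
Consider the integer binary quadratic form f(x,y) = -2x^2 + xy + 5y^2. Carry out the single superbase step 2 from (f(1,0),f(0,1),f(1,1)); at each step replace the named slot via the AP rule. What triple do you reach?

start (-2,5,4) = (f(1,0),f(0,1),f(1,1))
replace slot 2: 2·((-2)+4) − 5 = -1 → (-2,-1,4)

-2,-1,4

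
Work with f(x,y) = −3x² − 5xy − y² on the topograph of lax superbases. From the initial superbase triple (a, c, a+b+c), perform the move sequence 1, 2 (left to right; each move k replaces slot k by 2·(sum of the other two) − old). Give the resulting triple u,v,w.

start (-3,-1,-9) = (f(1,0),f(0,1),f(1,1))
replace slot 1: 2·((-1)+(-9)) − (-3) = -17 → (-17,-1,-9)
replace slot 2: 2·((-17)+(-9)) − (-1) = -51 → (-17,-51,-9)

-17,-51,-9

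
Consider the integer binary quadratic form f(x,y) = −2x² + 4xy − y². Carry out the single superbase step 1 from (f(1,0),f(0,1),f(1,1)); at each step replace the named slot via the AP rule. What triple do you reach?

start (-2,-1,1) = (f(1,0),f(0,1),f(1,1))
replace slot 1: 2·((-1)+1) − (-2) = 2 → (2,-1,1)

2,-1,1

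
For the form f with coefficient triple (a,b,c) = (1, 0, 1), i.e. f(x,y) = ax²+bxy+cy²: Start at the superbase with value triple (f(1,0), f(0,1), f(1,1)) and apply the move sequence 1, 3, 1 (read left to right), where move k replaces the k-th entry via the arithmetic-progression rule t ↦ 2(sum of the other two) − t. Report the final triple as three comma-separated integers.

start (1,1,2) = (f(1,0),f(0,1),f(1,1))
replace slot 1: 2·(1+2) − 1 = 5 → (5,1,2)
replace slot 3: 2·(5+1) − 2 = 10 → (5,1,10)
replace slot 1: 2·(1+10) − 5 = 17 → (17,1,10)

17,1,10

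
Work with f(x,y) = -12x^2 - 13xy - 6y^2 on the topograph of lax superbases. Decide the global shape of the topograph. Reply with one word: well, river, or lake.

D = b²−4ac = (-13)² − 4·(-12)·(-6) = -119
D < 0 ⇒ definite ⇒ every region one sign ⇒ single well

well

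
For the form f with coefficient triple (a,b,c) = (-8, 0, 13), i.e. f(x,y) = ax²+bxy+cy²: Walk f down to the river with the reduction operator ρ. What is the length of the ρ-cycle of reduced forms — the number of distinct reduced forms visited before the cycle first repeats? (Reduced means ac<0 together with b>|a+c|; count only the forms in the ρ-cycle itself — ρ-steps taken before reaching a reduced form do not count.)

D = 416, ⌊√D⌋ = 20
descent: ρ → (13,0,-8)
descent: ρ → (-8,16,5)  [lands on river]
river: ρ → (5,14,-11)
river: ρ → (-11,8,8)
river: ρ → (8,8,-11)
river: ρ → (-11,14,5)
river: ρ → (5,16,-8)
ρ-cycle length = 6 (tail of 2 descent steps not counted)

6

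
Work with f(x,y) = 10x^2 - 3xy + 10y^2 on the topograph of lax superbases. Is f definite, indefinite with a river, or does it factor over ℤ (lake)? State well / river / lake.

D = b²−4ac = (-3)² − 4·10·10 = -391
D < 0 ⇒ definite ⇒ every region one sign ⇒ single well

well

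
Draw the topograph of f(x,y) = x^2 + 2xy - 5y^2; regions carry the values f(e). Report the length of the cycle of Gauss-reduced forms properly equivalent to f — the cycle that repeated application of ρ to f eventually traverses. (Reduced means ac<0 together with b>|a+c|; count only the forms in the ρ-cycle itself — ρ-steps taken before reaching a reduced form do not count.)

D = 24, ⌊√D⌋ = 4
descent: ρ → (-5,-2,1)
descent: ρ → (1,4,-2)  [lands on river]
river: ρ → (-2,4,1)
ρ-cycle length = 2 (tail of 2 descent steps not counted)

2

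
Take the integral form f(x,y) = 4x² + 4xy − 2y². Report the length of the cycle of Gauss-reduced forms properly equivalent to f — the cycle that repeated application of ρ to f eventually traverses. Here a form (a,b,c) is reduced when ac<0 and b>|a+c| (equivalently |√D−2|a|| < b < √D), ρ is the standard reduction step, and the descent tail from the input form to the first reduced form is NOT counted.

D = 48, ⌊√D⌋ = 6
river: ρ → (-2,4,4)
river: ρ → (4,4,-2)
ρ-cycle length = 2 (tail of 0 descent steps not counted)

2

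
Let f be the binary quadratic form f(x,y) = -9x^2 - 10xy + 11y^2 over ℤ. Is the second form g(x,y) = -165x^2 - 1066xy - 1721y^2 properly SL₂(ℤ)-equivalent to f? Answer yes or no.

D₁ = 496, D₂ = 496
river cycle of f (length 16): (11, 10, -9), (-9, 8, 12), (12, 16, -5), (-5, 14, 15), (15, 16, -4), (-4, 16, 15), (15, 14, -5), (-5, 16, 12), (12, 8, -9), (-9, 10, 11), … (6 more)
river cycle of g (length 16): (-8, 12, 11), (11, 10, -9), (-9, 8, 12), (12, 16, -5), (-5, 14, 15), (15, 16, -4), (-4, 16, 15), (15, 14, -5), (-5, 16, 12), (12, 8, -9), … (6 more)
cycles coincide ⇒ equivalent

yes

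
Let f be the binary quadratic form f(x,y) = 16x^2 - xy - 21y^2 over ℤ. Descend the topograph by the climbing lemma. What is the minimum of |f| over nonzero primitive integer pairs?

descent: ρ → (-21,1,16)
descent: ρ → (16,31,-6)  [lands on river]
river: ρ → (-6,29,21)
river: ρ → (21,13,-14)
river: ρ → (-14,15,20)
river: ρ → (20,25,-9)
river: ρ → (-9,29,14)
river: ρ → (14,27,-11)
river: ρ → (-11,17,24)
river: ρ → (24,31,-4)
river: ρ → (-4,33,16)
closes: descent 2, river 10
min |a| on river = 4

4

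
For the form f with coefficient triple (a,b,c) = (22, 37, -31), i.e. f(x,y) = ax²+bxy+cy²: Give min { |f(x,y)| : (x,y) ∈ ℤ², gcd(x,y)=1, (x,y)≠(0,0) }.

river: ρ → (-31,25,28)
river: ρ → (28,31,-28)
river: ρ → (-28,25,31)
river: ρ → (31,37,-22)
river: ρ → (-22,51,17)
river: ρ → (17,51,-22)
river: ρ → (-22,37,31)
river: ρ → (31,25,-28)
river: ρ → (-28,31,28)
river: ρ → (28,25,-31)
river: ρ → (-31,37,22)
river: ρ → (22,51,-17)
river: ρ → (-17,51,22)
river: ρ → (22,37,-31)
closes: descent 0, river 14
min |a| on river = 17

17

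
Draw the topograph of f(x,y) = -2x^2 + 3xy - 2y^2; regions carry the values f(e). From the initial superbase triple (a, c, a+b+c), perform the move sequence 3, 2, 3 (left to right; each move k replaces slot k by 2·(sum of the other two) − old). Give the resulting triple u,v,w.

start (-2,-2,-1) = (f(1,0),f(0,1),f(1,1))
replace slot 3: 2·((-2)+(-2)) − (-1) = -7 → (-2,-2,-7)
replace slot 2: 2·((-2)+(-7)) − (-2) = -16 → (-2,-16,-7)
replace slot 3: 2·((-2)+(-16)) − (-7) = -29 → (-2,-16,-29)

-2,-16,-29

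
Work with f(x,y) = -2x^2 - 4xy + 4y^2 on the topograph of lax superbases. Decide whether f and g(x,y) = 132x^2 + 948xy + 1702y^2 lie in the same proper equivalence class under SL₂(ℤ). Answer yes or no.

D₁ = 48, D₂ = 48
river cycle of f (length 2): (4, 4, -2), (-2, 4, 4)
river cycle of g (length 2): (4, 4, -2), (-2, 4, 4)
cycles coincide ⇒ equivalent

yes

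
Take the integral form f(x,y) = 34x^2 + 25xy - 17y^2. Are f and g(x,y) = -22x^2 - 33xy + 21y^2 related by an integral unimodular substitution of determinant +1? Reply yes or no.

D₁ = 2937, D₂ = 2937
river cycle of f (length 22): (-17, 43, 16), (16, 53, -2), (-2, 51, 42), (42, 33, -11), (-11, 33, 42), (42, 51, -2), (-2, 53, 16), (16, 43, -17), (-17, 25, 34), (34, 43, -8), … (12 more)
river cycle of g (length 22): (21, 33, -22), (-22, 11, 32), (32, 53, -1), (-1, 53, 32), (32, 11, -22), (-22, 33, 21), (21, 51, -4), (-4, 53, 8), (8, 43, -34), (-34, 25, 17), … (12 more)
cycles differ ⇒ inequivalent

no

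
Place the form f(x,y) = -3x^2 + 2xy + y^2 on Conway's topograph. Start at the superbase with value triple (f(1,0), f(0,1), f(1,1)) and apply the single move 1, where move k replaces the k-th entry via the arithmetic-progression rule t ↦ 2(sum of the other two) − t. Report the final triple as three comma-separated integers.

start (-3,1,0) = (f(1,0),f(0,1),f(1,1))
replace slot 1: 2·(1+0) − (-3) = 5 → (5,1,0)

5,1,0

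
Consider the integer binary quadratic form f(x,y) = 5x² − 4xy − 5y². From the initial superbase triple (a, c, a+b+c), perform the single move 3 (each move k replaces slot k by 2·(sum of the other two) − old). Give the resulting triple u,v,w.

start (5,-5,-4) = (f(1,0),f(0,1),f(1,1))
replace slot 3: 2·(5+(-5)) − (-4) = 4 → (5,-5,4)

5,-5,4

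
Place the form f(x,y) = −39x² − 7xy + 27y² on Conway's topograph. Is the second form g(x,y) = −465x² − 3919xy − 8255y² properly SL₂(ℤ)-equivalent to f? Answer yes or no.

D₁ = 4261, D₂ = 4261
river cycle of f (length 70): (27, 61, -5), (-5, 59, 39), (39, 19, -25), (-25, 31, 33), (33, 35, -23), (-23, 57, 11), (11, 53, -33), (-33, 13, 31), (31, 49, -15), (-15, 41, 43), … (60 more)
river cycle of g (length 70): (-19, 47, 27), (27, 61, -5), (-5, 59, 39), (39, 19, -25), (-25, 31, 33), (33, 35, -23), (-23, 57, 11), (11, 53, -33), (-33, 13, 31), (31, 49, -15), … (60 more)
cycles coincide ⇒ equivalent

yes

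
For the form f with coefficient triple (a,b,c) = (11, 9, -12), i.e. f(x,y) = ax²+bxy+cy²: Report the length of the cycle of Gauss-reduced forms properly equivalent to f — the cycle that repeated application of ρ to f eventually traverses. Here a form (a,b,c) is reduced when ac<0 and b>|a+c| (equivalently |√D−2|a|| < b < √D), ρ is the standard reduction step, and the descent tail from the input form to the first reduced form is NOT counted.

D = 609, ⌊√D⌋ = 24
river: ρ → (-12,15,8)
river: ρ → (8,17,-10)
river: ρ → (-10,23,2)
river: ρ → (2,21,-21)
river: ρ → (-21,21,2)
river: ρ → (2,23,-10)
river: ρ → (-10,17,8)
river: ρ → (8,15,-12)
river: ρ → (-12,9,11)
river: ρ → (11,13,-10)
river: ρ → (-10,7,14)
river: ρ → (14,21,-3)
river: ρ → (-3,21,14)
river: ρ → (14,7,-10)
river: ρ → (-10,13,11)
river: ρ → (11,9,-12)
ρ-cycle length = 16 (tail of 0 descent steps not counted)

16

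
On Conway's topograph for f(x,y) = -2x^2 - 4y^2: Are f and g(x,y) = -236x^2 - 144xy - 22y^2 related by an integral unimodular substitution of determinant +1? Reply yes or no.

D₁ = -32, D₂ = -32
f is negative-definite; reduce −f:
−f: reduced (well bottom): (2,0,4) with a≤c, −a<b≤a
flip sign back: reduced form of f is (-2,0,-4)
g is negative-definite; reduce −g:
−g: flip: (236,144,22)→(22,-144,236)
−g: translate: b→-12 (≡-144 mod 44), so (22,-144,236)→(22,-12,2)
−g: flip: (22,-12,2)→(2,12,22)
−g: translate: b→0 (≡12 mod 4), so (2,12,22)→(2,0,4)
−g: reduced (well bottom): (2,0,4) with a≤c, −a<b≤a
flip sign back: reduced form of g is (-2,0,-4)
reduced forms (-2, 0, -4) vs (-2, 0, -4) ⇒ equivalent

yes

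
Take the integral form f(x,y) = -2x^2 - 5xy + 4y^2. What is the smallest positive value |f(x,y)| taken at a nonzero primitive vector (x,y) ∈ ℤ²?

descent: ρ → (4,5,-2)  [lands on river]
river: ρ → (-2,7,1)
river: ρ → (1,7,-2)
river: ρ → (-2,5,4)
river: ρ → (4,3,-3)
river: ρ → (-3,3,4)
closes: descent 1, river 6
min |a| on river = 1

1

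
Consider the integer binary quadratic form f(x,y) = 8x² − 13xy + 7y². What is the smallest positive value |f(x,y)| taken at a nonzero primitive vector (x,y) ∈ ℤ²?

translate: b→3 (≡-13 mod 16), so (8,-13,7)→(8,3,2)
flip: (8,3,2)→(2,-3,8)
translate: b→1 (≡-3 mod 4), so (2,-3,8)→(2,1,7)
reduced (well bottom): (2,1,7) with a≤c, −a<b≤a
well minimum = a = 2

2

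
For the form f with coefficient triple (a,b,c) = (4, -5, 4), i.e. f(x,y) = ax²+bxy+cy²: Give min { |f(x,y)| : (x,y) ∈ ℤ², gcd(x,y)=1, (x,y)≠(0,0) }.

translate: b→3 (≡-5 mod 8), so (4,-5,4)→(4,3,3)
flip: (4,3,3)→(3,-3,4)
translate: b→3 (≡-3 mod 6), so (3,-3,4)→(3,3,4)
reduced (well bottom): (3,3,4) with a≤c, −a<b≤a
well minimum = a = 3

3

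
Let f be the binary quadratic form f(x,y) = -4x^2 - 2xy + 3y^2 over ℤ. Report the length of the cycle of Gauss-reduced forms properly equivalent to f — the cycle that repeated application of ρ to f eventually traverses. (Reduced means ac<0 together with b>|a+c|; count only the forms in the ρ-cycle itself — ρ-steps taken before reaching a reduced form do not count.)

D = 52, ⌊√D⌋ = 7
descent: ρ → (3,2,-4)  [lands on river]
river: ρ → (-4,6,1)
river: ρ → (1,6,-4)
river: ρ → (-4,2,3)
river: ρ → (3,4,-3)
river: ρ → (-3,2,4)
river: ρ → (4,6,-1)
river: ρ → (-1,6,4)
river: ρ → (4,2,-3)
river: ρ → (-3,4,3)
ρ-cycle length = 10 (tail of 1 descent step not counted)

10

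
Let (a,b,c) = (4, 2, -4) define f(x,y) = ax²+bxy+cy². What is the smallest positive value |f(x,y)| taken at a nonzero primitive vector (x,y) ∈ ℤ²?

river: ρ → (-4,6,2)
river: ρ → (2,6,-4)
river: ρ → (-4,2,4)
river: ρ → (4,6,-2)
river: ρ → (-2,6,4)
river: ρ → (4,2,-4)
closes: descent 0, river 6
min |a| on river = 2

2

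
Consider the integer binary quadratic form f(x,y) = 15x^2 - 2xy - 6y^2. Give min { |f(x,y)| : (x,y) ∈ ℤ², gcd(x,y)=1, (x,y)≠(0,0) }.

descent: ρ → (-6,14,7)  [lands on river]
river: ρ → (7,14,-6)
river: ρ → (-6,10,11)
river: ρ → (11,12,-5)
river: ρ → (-5,18,2)
river: ρ → (2,18,-5)
river: ρ → (-5,12,11)
river: ρ → (11,10,-6)
closes: descent 1, river 8
min |a| on river = 2

2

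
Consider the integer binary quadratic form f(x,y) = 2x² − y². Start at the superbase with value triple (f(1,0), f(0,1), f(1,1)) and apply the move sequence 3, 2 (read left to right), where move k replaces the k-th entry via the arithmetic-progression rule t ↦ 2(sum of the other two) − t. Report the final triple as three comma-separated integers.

start (2,-1,1) = (f(1,0),f(0,1),f(1,1))
replace slot 3: 2·(2+(-1)) − 1 = 1 → (2,-1,1)
replace slot 2: 2·(2+1) − (-1) = 7 → (2,7,1)

2,7,1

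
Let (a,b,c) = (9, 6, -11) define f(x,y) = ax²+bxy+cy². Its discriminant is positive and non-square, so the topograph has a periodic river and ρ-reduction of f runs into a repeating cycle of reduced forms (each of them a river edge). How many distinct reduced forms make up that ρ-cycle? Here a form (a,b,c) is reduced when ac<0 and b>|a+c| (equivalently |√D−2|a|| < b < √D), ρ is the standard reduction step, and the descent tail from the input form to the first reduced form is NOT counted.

D = 432, ⌊√D⌋ = 20
river: ρ → (-11,16,4)
river: ρ → (4,16,-11)
river: ρ → (-11,6,9)
river: ρ → (9,12,-8)
river: ρ → (-8,20,1)
river: ρ → (1,20,-8)
river: ρ → (-8,12,9)
river: ρ → (9,6,-11)
ρ-cycle length = 8 (tail of 0 descent steps not counted)

8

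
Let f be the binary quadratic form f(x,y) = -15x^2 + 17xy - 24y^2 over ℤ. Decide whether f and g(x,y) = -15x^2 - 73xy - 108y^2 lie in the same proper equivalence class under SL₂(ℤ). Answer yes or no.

D₁ = -1151, D₂ = -1151
f is negative-definite; reduce −f:
−f: translate: b→13 (≡-17 mod 30), so (15,-17,24)→(15,13,22)
−f: reduced (well bottom): (15,13,22) with a≤c, −a<b≤a
flip sign back: reduced form of f is (-15,-13,-22)
g is negative-definite; reduce −g:
−g: translate: b→13 (≡73 mod 30), so (15,73,108)→(15,13,22)
−g: reduced (well bottom): (15,13,22) with a≤c, −a<b≤a
flip sign back: reduced form of g is (-15,-13,-22)
reduced forms (-15, -13, -22) vs (-15, -13, -22) ⇒ equivalent

yes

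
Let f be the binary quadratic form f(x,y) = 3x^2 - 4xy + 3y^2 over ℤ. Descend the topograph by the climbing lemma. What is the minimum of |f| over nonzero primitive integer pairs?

translate: b→2 (≡-4 mod 6), so (3,-4,3)→(3,2,2)
flip: (3,2,2)→(2,-2,3)
translate: b→2 (≡-2 mod 4), so (2,-2,3)→(2,2,3)
reduced (well bottom): (2,2,3) with a≤c, −a<b≤a
well minimum = a = 2

2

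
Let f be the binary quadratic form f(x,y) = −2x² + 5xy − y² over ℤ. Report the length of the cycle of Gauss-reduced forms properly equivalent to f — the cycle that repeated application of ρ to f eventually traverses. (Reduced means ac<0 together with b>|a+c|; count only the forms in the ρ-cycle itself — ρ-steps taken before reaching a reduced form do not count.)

D = 17, ⌊√D⌋ = 4
descent: ρ → (-1,3,2)  [lands on river]
river: ρ → (2,1,-2)
river: ρ → (-2,3,1)
river: ρ → (1,3,-2)
river: ρ → (-2,1,2)
river: ρ → (2,3,-1)
ρ-cycle length = 6 (tail of 1 descent step not counted)

6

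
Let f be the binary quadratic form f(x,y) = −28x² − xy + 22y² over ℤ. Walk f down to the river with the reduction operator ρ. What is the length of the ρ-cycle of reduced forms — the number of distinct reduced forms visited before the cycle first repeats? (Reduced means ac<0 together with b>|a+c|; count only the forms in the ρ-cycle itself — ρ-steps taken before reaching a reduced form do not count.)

D = 2465, ⌊√D⌋ = 49
descent: ρ → (22,45,-5)  [lands on river]
river: ρ → (-5,45,22)
river: ρ → (22,43,-7)
river: ρ → (-7,41,28)
river: ρ → (28,15,-20)
river: ρ → (-20,25,23)
river: ρ → (23,21,-22)
river: ρ → (-22,23,22)
river: ρ → (22,21,-23)
river: ρ → (-23,25,20)
river: ρ → (20,15,-28)
river: ρ → (-28,41,7)
river: ρ → (7,43,-22)
river: ρ → (-22,45,5)
river: ρ → (5,45,-22)
river: ρ → (-22,43,7)
river: ρ → (7,41,-28)
river: ρ → (-28,15,20)
river: ρ → (20,25,-23)
river: ρ → (-23,21,22)
river: ρ → (22,23,-22)
river: ρ → (-22,21,23)
river: ρ → (23,25,-20)
river: ρ → (-20,15,28)
river: ρ → (28,41,-7)
river: ρ → (-7,43,22)
ρ-cycle length = 26 (tail of 1 descent step not counted)

26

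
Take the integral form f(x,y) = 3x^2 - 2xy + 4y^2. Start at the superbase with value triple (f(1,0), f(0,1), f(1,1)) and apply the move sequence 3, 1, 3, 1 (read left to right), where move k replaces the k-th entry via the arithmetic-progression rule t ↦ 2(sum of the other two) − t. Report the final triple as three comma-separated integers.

start (3,4,5) = (f(1,0),f(0,1),f(1,1))
replace slot 3: 2·(3+4) − 5 = 9 → (3,4,9)
replace slot 1: 2·(4+9) − 3 = 23 → (23,4,9)
replace slot 3: 2·(23+4) − 9 = 45 → (23,4,45)
replace slot 1: 2·(4+45) − 23 = 75 → (75,4,45)

75,4,45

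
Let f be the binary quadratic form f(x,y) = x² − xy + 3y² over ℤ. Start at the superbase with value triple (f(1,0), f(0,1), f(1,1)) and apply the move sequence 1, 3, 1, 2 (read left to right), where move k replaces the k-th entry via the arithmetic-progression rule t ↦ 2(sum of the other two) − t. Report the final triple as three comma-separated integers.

start (1,3,3) = (f(1,0),f(0,1),f(1,1))
replace slot 1: 2·(3+3) − 1 = 11 → (11,3,3)
replace slot 3: 2·(11+3) − 3 = 25 → (11,3,25)
replace slot 1: 2·(3+25) − 11 = 45 → (45,3,25)
replace slot 2: 2·(45+25) − 3 = 137 → (45,137,25)

45,137,25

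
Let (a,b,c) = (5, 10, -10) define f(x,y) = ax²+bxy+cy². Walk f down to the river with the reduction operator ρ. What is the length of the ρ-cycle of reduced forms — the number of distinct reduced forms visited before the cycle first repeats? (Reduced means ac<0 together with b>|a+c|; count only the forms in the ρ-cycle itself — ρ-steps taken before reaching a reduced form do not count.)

D = 300, ⌊√D⌋ = 17
river: ρ → (-10,10,5)
river: ρ → (5,10,-10)
ρ-cycle length = 2 (tail of 0 descent steps not counted)

2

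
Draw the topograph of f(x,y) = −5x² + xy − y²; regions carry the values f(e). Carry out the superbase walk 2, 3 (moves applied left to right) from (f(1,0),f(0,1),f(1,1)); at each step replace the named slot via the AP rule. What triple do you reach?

start (-5,-1,-5) = (f(1,0),f(0,1),f(1,1))
replace slot 2: 2·((-5)+(-5)) − (-1) = -19 → (-5,-19,-5)
replace slot 3: 2·((-5)+(-19)) − (-5) = -43 → (-5,-19,-43)

-5,-19,-43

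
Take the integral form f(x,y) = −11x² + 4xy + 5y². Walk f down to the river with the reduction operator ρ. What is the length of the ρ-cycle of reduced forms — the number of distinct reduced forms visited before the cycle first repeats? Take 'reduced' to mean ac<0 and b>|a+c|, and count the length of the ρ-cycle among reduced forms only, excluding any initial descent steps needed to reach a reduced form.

D = 236, ⌊√D⌋ = 15
descent: ρ → (5,6,-10)  [lands on river]
river: ρ → (-10,14,1)
river: ρ → (1,14,-10)
river: ρ → (-10,6,5)
river: ρ → (5,14,-2)
river: ρ → (-2,14,5)
ρ-cycle length = 6 (tail of 1 descent step not counted)

6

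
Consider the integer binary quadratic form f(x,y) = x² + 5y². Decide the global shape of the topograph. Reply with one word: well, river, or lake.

D = b²−4ac = 0² − 4·1·5 = -20
D < 0 ⇒ definite ⇒ every region one sign ⇒ single well

well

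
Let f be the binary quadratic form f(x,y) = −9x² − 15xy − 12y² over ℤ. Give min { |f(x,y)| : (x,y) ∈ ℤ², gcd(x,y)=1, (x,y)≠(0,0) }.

translate: b→-3 (≡15 mod 18), so (9,15,12)→(9,-3,6)
flip: (9,-3,6)→(6,3,9)
reduced (well bottom): (6,3,9) with a≤c, −a<b≤a
well minimum |f| = |-6| = 6 (negative-definite)

6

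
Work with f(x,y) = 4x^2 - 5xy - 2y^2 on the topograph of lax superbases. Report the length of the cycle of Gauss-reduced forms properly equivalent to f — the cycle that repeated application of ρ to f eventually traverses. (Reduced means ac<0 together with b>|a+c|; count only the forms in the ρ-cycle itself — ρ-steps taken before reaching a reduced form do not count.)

D = 57, ⌊√D⌋ = 7
descent: ρ → (-2,5,4)  [lands on river]
river: ρ → (4,3,-3)
river: ρ → (-3,3,4)
river: ρ → (4,5,-2)
river: ρ → (-2,7,1)
river: ρ → (1,7,-2)
ρ-cycle length = 6 (tail of 1 descent step not counted)

6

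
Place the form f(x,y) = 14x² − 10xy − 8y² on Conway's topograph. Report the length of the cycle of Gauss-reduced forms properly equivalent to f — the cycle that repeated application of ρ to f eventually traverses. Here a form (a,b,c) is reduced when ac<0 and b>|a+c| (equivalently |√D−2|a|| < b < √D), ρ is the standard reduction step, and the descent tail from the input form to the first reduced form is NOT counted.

D = 548, ⌊√D⌋ = 23
descent: ρ → (-8,10,14)  [lands on river]
river: ρ → (14,18,-4)
river: ρ → (-4,22,4)
river: ρ → (4,18,-14)
river: ρ → (-14,10,8)
river: ρ → (8,22,-2)
river: ρ → (-2,22,8)
river: ρ → (8,10,-14)
river: ρ → (-14,18,4)
river: ρ → (4,22,-4)
river: ρ → (-4,18,14)
river: ρ → (14,10,-8)
river: ρ → (-8,22,2)
river: ρ → (2,22,-8)
ρ-cycle length = 14 (tail of 1 descent step not counted)

14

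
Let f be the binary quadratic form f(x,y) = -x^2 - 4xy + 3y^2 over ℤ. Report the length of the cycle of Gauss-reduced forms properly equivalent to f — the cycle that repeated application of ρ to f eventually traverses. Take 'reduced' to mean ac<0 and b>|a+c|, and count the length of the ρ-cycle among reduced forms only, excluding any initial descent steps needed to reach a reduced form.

D = 28, ⌊√D⌋ = 5
descent: ρ → (3,4,-1)  [lands on river]
river: ρ → (-1,4,3)
river: ρ → (3,2,-2)
river: ρ → (-2,2,3)
ρ-cycle length = 4 (tail of 1 descent step not counted)

4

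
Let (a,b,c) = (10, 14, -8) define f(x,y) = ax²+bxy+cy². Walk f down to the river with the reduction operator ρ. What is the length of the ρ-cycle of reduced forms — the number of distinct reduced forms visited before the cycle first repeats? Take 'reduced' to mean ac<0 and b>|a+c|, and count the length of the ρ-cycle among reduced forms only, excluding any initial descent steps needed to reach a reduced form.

D = 516, ⌊√D⌋ = 22
river: ρ → (-8,18,6)
river: ρ → (6,18,-8)
river: ρ → (-8,14,10)
river: ρ → (10,6,-12)
river: ρ → (-12,18,4)
river: ρ → (4,22,-2)
river: ρ → (-2,22,4)
river: ρ → (4,18,-12)
river: ρ → (-12,6,10)
river: ρ → (10,14,-8)
ρ-cycle length = 10 (tail of 0 descent steps not counted)

10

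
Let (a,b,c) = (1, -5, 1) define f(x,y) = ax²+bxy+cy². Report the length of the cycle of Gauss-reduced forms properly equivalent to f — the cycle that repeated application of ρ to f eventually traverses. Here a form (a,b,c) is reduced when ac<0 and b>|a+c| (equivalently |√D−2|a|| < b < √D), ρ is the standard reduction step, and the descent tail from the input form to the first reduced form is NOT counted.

D = 21, ⌊√D⌋ = 4
descent: ρ → (1,3,-3)  [lands on river]
river: ρ → (-3,3,1)
ρ-cycle length = 2 (tail of 1 descent step not counted)

2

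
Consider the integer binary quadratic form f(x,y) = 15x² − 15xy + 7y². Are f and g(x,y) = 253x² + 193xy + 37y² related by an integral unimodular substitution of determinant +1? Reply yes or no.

D₁ = -195, D₂ = -195
f: translate: b→15 (≡-15 mod 30), so (15,-15,7)→(15,15,7)
f: flip: (15,15,7)→(7,-15,15)
f: translate: b→-1 (≡-15 mod 14), so (7,-15,15)→(7,-1,7)
f: flip: (7,-1,7)→(7,1,7)
f: reduced (well bottom): (7,1,7) with a≤c, −a<b≤a
g: flip: (253,193,37)→(37,-193,253)
g: translate: b→29 (≡-193 mod 74), so (37,-193,253)→(37,29,7)
g: flip: (37,29,7)→(7,-29,37)
g: translate: b→-1 (≡-29 mod 14), so (7,-29,37)→(7,-1,7)
g: flip: (7,-1,7)→(7,1,7)
g: reduced (well bottom): (7,1,7) with a≤c, −a<b≤a
reduced forms (7, 1, 7) vs (7, 1, 7) ⇒ equivalent

yes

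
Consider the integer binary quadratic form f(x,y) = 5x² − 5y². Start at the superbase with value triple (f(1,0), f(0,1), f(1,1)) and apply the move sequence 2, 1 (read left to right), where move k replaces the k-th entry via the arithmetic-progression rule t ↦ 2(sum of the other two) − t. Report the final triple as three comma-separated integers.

start (5,-5,0) = (f(1,0),f(0,1),f(1,1))
replace slot 2: 2·(5+0) − (-5) = 15 → (5,15,0)
replace slot 1: 2·(15+0) − 5 = 25 → (25,15,0)

25,15,0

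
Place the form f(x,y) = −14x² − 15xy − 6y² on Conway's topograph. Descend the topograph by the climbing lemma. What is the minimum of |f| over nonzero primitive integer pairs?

translate: b→-13 (≡15 mod 28), so (14,15,6)→(14,-13,5)
flip: (14,-13,5)→(5,13,14)
translate: b→3 (≡13 mod 10), so (5,13,14)→(5,3,6)
reduced (well bottom): (5,3,6) with a≤c, −a<b≤a
well minimum |f| = |-5| = 5 (negative-definite)

5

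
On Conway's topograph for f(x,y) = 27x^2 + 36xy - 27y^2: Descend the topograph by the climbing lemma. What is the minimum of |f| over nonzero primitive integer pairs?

river: ρ → (-27,18,36)
river: ρ → (36,54,-9)
river: ρ → (-9,54,36)
river: ρ → (36,18,-27)
river: ρ → (-27,36,27)
river: ρ → (27,18,-36)
river: ρ → (-36,54,9)
river: ρ → (9,54,-36)
river: ρ → (-36,18,27)
river: ρ → (27,36,-27)
closes: descent 0, river 10
min |a| on river = 9

9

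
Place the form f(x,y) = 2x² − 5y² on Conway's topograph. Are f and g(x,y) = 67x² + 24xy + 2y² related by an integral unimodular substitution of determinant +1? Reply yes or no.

D₁ = 40, D₂ = 40
river cycle of f (length 6): (2, 4, -3), (-3, 2, 3), (3, 4, -2), (-2, 4, 3), (3, 2, -3), (-3, 4, 2)
river cycle of g (length 6): (2, 4, -3), (-3, 2, 3), (3, 4, -2), (-2, 4, 3), (3, 2, -3), (-3, 4, 2)
cycles coincide ⇒ equivalent

yes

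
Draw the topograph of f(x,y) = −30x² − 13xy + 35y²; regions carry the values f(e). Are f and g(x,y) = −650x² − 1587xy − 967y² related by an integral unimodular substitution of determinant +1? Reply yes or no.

D₁ = 4369, D₂ = 4369
river cycle of f (length 58): (35, 13, -30), (-30, 47, 18), (18, 61, -9), (-9, 65, 4), (4, 63, -25), (-25, 37, 30), (30, 23, -32), (-32, 41, 21), (21, 43, -30), (-30, 17, 34), … (48 more)
river cycle of g (length 58): (-30, 47, 18), (18, 61, -9), (-9, 65, 4), (4, 63, -25), (-25, 37, 30), (30, 23, -32), (-32, 41, 21), (21, 43, -30), (-30, 17, 34), (34, 51, -13), … (48 more)
cycles coincide ⇒ equivalent

yes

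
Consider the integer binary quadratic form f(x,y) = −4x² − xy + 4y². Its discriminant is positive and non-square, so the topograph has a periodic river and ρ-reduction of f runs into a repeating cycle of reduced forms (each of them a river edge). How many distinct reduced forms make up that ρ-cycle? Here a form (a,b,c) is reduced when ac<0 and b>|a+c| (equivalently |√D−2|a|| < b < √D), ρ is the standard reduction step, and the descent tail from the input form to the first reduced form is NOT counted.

D = 65, ⌊√D⌋ = 8
descent: ρ → (4,1,-4)  [lands on river]
river: ρ → (-4,7,1)
river: ρ → (1,7,-4)
river: ρ → (-4,1,4)
river: ρ → (4,7,-1)
river: ρ → (-1,7,4)
ρ-cycle length = 6 (tail of 1 descent step not counted)

6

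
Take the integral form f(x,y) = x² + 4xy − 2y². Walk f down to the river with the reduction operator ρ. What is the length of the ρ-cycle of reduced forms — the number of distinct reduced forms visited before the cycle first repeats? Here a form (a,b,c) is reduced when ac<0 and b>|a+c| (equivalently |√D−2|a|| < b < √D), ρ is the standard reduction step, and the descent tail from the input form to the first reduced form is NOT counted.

D = 24, ⌊√D⌋ = 4
river: ρ → (-2,4,1)
river: ρ → (1,4,-2)
ρ-cycle length = 2 (tail of 0 descent steps not counted)

2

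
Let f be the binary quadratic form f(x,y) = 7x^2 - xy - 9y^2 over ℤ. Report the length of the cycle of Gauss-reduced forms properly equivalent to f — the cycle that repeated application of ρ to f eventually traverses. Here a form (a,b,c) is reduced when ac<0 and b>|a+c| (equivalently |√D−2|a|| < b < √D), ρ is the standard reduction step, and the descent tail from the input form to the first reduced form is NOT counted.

D = 253, ⌊√D⌋ = 15
descent: ρ → (-9,1,7)
descent: ρ → (7,13,-3)  [lands on river]
river: ρ → (-3,11,11)
river: ρ → (11,11,-3)
river: ρ → (-3,13,7)
river: ρ → (7,15,-1)
river: ρ → (-1,15,7)
ρ-cycle length = 6 (tail of 2 descent steps not counted)

6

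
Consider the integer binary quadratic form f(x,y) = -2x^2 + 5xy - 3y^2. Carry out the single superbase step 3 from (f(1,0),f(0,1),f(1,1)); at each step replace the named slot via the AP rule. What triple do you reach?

start (-2,-3,0) = (f(1,0),f(0,1),f(1,1))
replace slot 3: 2·((-2)+(-3)) − 0 = -10 → (-2,-3,-10)

-2,-3,-10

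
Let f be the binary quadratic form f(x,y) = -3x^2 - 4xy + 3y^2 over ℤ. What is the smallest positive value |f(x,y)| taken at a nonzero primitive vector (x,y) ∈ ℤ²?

descent: ρ → (3,4,-3)  [lands on river]
river: ρ → (-3,2,4)
river: ρ → (4,6,-1)
river: ρ → (-1,6,4)
river: ρ → (4,2,-3)
river: ρ → (-3,4,3)
river: ρ → (3,2,-4)
river: ρ → (-4,6,1)
river: ρ → (1,6,-4)
river: ρ → (-4,2,3)
closes: descent 1, river 10
min |a| on river = 1

1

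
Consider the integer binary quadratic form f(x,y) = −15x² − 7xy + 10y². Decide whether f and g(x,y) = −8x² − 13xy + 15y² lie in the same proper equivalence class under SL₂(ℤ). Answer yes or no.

D₁ = 649, D₂ = 649
river cycle of f (length 34): (10, 7, -15), (-15, 23, 2), (2, 25, -3), (-3, 23, 10), (10, 17, -9), (-9, 19, 8), (8, 13, -15), (-15, 17, 6), (6, 19, -12), (-12, 5, 13), … (24 more)
river cycle of g (length 34): (15, 13, -8), (-8, 19, 9), (9, 17, -10), (-10, 23, 3), (3, 25, -2), (-2, 23, 15), (15, 7, -10), (-10, 13, 12), (12, 11, -11), (-11, 11, 12), … (24 more)
cycles differ ⇒ inequivalent

no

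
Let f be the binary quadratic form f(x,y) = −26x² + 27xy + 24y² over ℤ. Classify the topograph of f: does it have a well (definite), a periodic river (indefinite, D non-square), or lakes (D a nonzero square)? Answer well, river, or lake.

D = b²−4ac = 27² − 4·(-26)·24 = 3225
D > 0 non-square ⇒ indefinite ⇒ periodic river

river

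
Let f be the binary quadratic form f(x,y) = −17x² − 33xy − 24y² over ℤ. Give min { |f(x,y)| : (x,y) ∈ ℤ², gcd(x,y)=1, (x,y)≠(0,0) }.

translate: b→-1 (≡33 mod 34), so (17,33,24)→(17,-1,8)
flip: (17,-1,8)→(8,1,17)
reduced (well bottom): (8,1,17) with a≤c, −a<b≤a
well minimum |f| = |-8| = 8 (negative-definite)

8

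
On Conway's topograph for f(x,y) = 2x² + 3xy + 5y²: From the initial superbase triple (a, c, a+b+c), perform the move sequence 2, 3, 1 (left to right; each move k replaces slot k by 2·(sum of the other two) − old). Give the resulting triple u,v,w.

start (2,5,10) = (f(1,0),f(0,1),f(1,1))
replace slot 2: 2·(2+10) − 5 = 19 → (2,19,10)
replace slot 3: 2·(2+19) − 10 = 32 → (2,19,32)
replace slot 1: 2·(19+32) − 2 = 100 → (100,19,32)

100,19,32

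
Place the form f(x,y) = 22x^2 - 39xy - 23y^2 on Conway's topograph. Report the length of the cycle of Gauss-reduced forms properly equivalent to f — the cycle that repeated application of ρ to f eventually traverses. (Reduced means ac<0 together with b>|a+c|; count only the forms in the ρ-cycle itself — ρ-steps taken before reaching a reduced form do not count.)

D = 3545, ⌊√D⌋ = 59
descent: ρ → (-23,39,22)  [lands on river]
river: ρ → (22,49,-13)
river: ρ → (-13,55,10)
river: ρ → (10,45,-38)
river: ρ → (-38,31,17)
river: ρ → (17,37,-32)
river: ρ → (-32,27,22)
river: ρ → (22,17,-37)
river: ρ → (-37,57,2)
river: ρ → (2,59,-8)
river: ρ → (-8,53,23)
river: ρ → (23,39,-22)
river: ρ → (-22,49,13)
river: ρ → (13,55,-10)
river: ρ → (-10,45,38)
river: ρ → (38,31,-17)
river: ρ → (-17,37,32)
river: ρ → (32,27,-22)
river: ρ → (-22,17,37)
river: ρ → (37,57,-2)
river: ρ → (-2,59,8)
river: ρ → (8,53,-23)
ρ-cycle length = 22 (tail of 1 descent step not counted)

22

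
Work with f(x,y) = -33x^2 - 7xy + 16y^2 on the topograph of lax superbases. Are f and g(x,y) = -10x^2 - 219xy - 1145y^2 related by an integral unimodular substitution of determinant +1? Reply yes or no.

D₁ = 2161, D₂ = 2161
river cycle of f (length 146): (16, 39, -10), (-10, 41, 12), (12, 31, -25), (-25, 19, 18), (18, 17, -26), (-26, 35, 9), (9, 37, -22), (-22, 7, 24), (24, 41, -5), (-5, 39, 32), … (136 more)
river cycle of g (length 146): (-10, 41, 12), (12, 31, -25), (-25, 19, 18), (18, 17, -26), (-26, 35, 9), (9, 37, -22), (-22, 7, 24), (24, 41, -5), (-5, 39, 32), (32, 25, -12), … (136 more)
cycles coincide ⇒ equivalent

yes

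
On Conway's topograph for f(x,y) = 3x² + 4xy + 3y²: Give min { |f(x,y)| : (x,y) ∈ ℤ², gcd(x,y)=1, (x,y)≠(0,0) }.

translate: b→-2 (≡4 mod 6), so (3,4,3)→(3,-2,2)
flip: (3,-2,2)→(2,2,3)
reduced (well bottom): (2,2,3) with a≤c, −a<b≤a
well minimum = a = 2

2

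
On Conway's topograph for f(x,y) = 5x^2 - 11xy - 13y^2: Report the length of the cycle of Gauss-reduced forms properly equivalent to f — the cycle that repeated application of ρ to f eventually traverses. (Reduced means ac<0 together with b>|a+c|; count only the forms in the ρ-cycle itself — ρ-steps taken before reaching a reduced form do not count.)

D = 381, ⌊√D⌋ = 19
descent: ρ → (-13,11,5)  [lands on river]
river: ρ → (5,19,-1)
river: ρ → (-1,19,5)
river: ρ → (5,11,-13)
river: ρ → (-13,15,3)
river: ρ → (3,15,-13)
ρ-cycle length = 6 (tail of 1 descent step not counted)

6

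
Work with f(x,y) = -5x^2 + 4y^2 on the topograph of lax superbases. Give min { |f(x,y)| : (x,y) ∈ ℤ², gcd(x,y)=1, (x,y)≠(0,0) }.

descent: ρ → (4,8,-1)  [lands on river]
river: ρ → (-1,8,4)
closes: descent 1, river 2
min |a| on river = 1

1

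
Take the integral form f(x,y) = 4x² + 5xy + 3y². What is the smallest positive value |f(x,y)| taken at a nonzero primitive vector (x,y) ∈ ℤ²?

translate: b→-3 (≡5 mod 8), so (4,5,3)→(4,-3,2)
flip: (4,-3,2)→(2,3,4)
translate: b→-1 (≡3 mod 4), so (2,3,4)→(2,-1,3)
reduced (well bottom): (2,-1,3) with a≤c, −a<b≤a
well minimum = a = 2

2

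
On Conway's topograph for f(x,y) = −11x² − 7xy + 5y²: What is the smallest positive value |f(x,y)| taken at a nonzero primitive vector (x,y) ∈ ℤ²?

descent: ρ → (5,7,-11)  [lands on river]
river: ρ → (-11,15,1)
river: ρ → (1,15,-11)
river: ρ → (-11,7,5)
river: ρ → (5,13,-5)
river: ρ → (-5,7,11)
river: ρ → (11,15,-1)
river: ρ → (-1,15,11)
river: ρ → (11,7,-5)
river: ρ → (-5,13,5)
closes: descent 1, river 10
min |a| on river = 1

1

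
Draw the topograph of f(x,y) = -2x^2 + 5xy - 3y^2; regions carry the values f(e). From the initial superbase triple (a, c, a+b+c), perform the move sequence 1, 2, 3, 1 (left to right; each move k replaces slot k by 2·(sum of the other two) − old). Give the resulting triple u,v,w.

start (-2,-3,0) = (f(1,0),f(0,1),f(1,1))
replace slot 1: 2·((-3)+0) − (-2) = -4 → (-4,-3,0)
replace slot 2: 2·((-4)+0) − (-3) = -5 → (-4,-5,0)
replace slot 3: 2·((-4)+(-5)) − 0 = -18 → (-4,-5,-18)
replace slot 1: 2·((-5)+(-18)) − (-4) = -42 → (-42,-5,-18)

-42,-5,-18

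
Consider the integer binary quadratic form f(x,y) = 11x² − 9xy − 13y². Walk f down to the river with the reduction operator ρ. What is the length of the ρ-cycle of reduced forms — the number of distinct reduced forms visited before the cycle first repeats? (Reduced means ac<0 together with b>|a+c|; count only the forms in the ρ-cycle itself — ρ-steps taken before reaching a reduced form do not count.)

D = 653, ⌊√D⌋ = 25
descent: ρ → (-13,9,11)  [lands on river]
river: ρ → (11,13,-11)
river: ρ → (-11,9,13)
river: ρ → (13,17,-7)
river: ρ → (-7,25,1)
river: ρ → (1,25,-7)
river: ρ → (-7,17,13)
river: ρ → (13,9,-11)
river: ρ → (-11,13,11)
river: ρ → (11,9,-13)
river: ρ → (-13,17,7)
river: ρ → (7,25,-1)
river: ρ → (-1,25,7)
river: ρ → (7,17,-13)
ρ-cycle length = 14 (tail of 1 descent step not counted)

14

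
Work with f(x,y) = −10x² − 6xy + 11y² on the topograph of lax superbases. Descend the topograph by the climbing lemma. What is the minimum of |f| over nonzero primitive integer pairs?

descent: ρ → (11,6,-10)  [lands on river]
river: ρ → (-10,14,7)
river: ρ → (7,14,-10)
river: ρ → (-10,6,11)
river: ρ → (11,16,-5)
river: ρ → (-5,14,14)
river: ρ → (14,14,-5)
river: ρ → (-5,16,11)
closes: descent 1, river 8
min |a| on river = 5

5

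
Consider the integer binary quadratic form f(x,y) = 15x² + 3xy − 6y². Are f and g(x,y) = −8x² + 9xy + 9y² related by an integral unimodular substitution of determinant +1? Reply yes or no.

D₁ = 369, D₂ = 369
river cycle of f (length 10): (-6, 9, 12), (12, 15, -3), (-3, 15, 12), (12, 9, -6), (-6, 15, 6), (6, 9, -12), (-12, 15, 3), (3, 15, -12), (-12, 9, 6), (6, 15, -6)
river cycle of g (length 16): (9, 9, -8), (-8, 7, 10), (10, 13, -5), (-5, 17, 4), (4, 15, -9), (-9, 3, 10), (10, 17, -2), (-2, 19, 1), (1, 19, -2), (-2, 17, 10), … (6 more)
cycles differ ⇒ inequivalent

no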